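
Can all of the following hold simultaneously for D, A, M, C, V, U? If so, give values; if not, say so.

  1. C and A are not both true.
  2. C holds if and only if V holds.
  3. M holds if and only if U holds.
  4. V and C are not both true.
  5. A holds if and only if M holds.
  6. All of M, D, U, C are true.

Unsatisfiable — no assignment works.

Case C = True:
  (1) with C=T forces A = False.
  (2) with C=T forces V = True.
  Constraint (4) is violated (V=T, C=T) — contradiction.
Case C = False:
  Constraint (6) is violated (C=F) — contradiction.
Both cases fail — unsatisfiable.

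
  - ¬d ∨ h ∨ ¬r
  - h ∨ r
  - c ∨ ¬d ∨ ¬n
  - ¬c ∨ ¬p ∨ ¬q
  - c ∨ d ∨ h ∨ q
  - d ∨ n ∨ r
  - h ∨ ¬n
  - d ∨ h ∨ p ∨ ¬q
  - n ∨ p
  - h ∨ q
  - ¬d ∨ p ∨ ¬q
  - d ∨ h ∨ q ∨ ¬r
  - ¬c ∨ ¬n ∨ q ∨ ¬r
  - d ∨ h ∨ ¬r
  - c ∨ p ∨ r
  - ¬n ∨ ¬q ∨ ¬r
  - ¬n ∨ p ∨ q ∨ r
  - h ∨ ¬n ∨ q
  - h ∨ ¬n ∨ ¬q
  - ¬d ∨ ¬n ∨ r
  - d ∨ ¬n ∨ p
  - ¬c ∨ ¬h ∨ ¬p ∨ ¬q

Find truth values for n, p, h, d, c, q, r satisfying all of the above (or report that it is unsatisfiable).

n=T, p=T, h=T, d=F, c=T, q=F, r=F

Set n = True.
  then (h ∨ ¬n) forces h = True.
Try p = False:
  (d ∨ ¬n ∨ p) forces d = True.
  (c ∨ ¬d ∨ ¬n) forces c = True.
  (¬d ∨ p ∨ ¬q) forces q = False.
  (¬c ∨ ¬n ∨ q ∨ ¬r) forces r = False.
  clause (¬n ∨ p ∨ q ∨ r) is falsified — backtrack.
So p = True.
Set d = False.
Set c = True.
  then (¬c ∨ ¬p ∨ ¬q) forces q = False.
  then (¬c ∨ ¬n ∨ q ∨ ¬r) forces r = False.
All clauses satisfied.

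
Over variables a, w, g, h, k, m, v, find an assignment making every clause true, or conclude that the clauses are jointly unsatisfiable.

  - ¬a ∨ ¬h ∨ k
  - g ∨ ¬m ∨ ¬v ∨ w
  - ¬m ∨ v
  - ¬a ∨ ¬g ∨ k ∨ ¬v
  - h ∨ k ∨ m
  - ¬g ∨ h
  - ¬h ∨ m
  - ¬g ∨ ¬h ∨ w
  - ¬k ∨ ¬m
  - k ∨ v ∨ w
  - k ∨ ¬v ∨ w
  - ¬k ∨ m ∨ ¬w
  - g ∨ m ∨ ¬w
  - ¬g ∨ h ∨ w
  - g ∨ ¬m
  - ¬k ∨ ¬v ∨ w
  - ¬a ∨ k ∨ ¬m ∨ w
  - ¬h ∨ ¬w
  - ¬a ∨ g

Try a = True:
  (¬a ∨ g) forces g = True.
  (¬g ∨ h) forces h = True.
  (¬a ∨ ¬h ∨ k) forces k = True.
  (¬h ∨ m) forces m = True.
  clause (¬k ∨ ¬m) is falsified — backtrack.
So a = False.
Try w = True:
  (¬h ∨ ¬w) forces h = False.
  (¬g ∨ h) forces g = False.
  (g ∨ m ∨ ¬w) forces m = True.
  clause (g ∨ ¬m) is falsified — backtrack.
So w = False.
Set g = False.
  then (g ∨ ¬m) forces m = False.
  then (¬h ∨ m) forces h = False.
  then (h ∨ k ∨ m) forces k = True.
  then (¬k ∨ ¬v ∨ w) forces v = False.
All clauses satisfied.

a = False, w = False, g = False, h = False, k = True, m = False, v = False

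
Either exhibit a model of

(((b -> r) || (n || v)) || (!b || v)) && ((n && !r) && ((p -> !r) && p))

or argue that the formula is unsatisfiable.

r: False, n: True, p: True, v: True, b: False

  ((b -> r) || (n || v)) || (!b || v) = True
    (b -> r) || (n || v) = True
      b -> r = True
      n || v = True
    !b || v = True
      !b = True
  (n && !r) && ((p -> !r) && p) = True
    n && !r = True
      !r = True
    (p -> !r) && p = True
      p -> !r = True
        !r = True
Both conjuncts True, so the formula holds.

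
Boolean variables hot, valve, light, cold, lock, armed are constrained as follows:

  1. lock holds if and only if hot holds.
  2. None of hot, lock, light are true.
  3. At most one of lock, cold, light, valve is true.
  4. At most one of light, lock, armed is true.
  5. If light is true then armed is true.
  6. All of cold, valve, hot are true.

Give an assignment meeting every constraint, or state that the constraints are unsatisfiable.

UNSATISFIABLE

Case hot = True:
  Constraint (2) is violated (hot=T) — contradiction.
Case hot = False:
  Constraint (6) is violated (hot=F) — contradiction.
Both cases fail — unsatisfiable.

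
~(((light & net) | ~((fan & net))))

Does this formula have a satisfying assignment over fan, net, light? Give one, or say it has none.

fan: True; net: True; light: False

  ~(((light & net) | ~((fan & net)))) = True
    (light & net) | ~((fan & net)) = False
      light & net = False
      ~((fan & net)) = False
        fan & net = True
The formula evaluates to True.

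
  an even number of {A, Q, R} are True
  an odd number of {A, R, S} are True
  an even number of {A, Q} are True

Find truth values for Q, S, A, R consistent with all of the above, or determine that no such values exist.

Q = False, S = True, A = False, R = False

{A, Q, R}: 0 true → even ✓
{A, R, S}: 1 true → odd ✓
{A, Q}: 0 true → even ✓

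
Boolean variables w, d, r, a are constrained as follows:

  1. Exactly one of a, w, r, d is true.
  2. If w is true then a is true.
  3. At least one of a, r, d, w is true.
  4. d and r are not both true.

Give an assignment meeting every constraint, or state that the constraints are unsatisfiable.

w: False, d: False, r: True, a: False

  (1) {a, w, r, d}: 1 true — exactly one ✓
  (2) w=F ⇒ a: vacuous ✓
  (3) {a, r, d, w}: 1 true — at least one ✓
  (4) d=F, r=T — not both ✓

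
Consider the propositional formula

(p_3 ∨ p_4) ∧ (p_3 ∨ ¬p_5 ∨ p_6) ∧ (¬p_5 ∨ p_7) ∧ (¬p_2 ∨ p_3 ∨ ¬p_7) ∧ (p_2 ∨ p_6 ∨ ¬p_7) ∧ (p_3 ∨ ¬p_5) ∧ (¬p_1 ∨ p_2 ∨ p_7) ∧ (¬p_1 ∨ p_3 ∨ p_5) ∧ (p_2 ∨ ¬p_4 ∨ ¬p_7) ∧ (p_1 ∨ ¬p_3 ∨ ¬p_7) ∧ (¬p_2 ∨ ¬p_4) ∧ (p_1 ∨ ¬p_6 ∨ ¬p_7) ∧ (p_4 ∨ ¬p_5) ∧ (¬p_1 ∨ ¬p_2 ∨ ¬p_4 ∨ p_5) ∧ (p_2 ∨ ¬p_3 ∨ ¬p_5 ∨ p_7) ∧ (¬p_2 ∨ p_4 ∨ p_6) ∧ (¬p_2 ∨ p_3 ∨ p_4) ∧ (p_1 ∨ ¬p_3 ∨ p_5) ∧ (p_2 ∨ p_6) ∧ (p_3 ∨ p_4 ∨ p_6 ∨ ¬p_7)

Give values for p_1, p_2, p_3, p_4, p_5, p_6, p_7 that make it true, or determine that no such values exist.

Set p_1 = False.
Set p_2 = False.
  then (p_2 ∨ p_6) forces p_6 = True.
  then (p_1 ∨ ¬p_6 ∨ ¬p_7) forces p_7 = False.
  then (¬p_5 ∨ p_7) forces p_5 = False.
  then (p_1 ∨ ¬p_3 ∨ p_5) forces p_3 = False.
  then (p_3 ∨ p_4) forces p_4 = True.
All clauses satisfied.

p_1: False, p_2: False, p_3: False, p_4: True, p_5: False, p_6: True, p_7: False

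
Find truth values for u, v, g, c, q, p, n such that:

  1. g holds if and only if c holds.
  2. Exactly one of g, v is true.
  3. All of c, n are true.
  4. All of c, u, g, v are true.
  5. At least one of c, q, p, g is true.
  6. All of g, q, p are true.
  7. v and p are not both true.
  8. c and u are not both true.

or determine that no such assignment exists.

Unsatisfiable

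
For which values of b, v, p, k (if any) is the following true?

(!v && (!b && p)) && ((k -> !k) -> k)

b: False, v: False, p: True, k: True

  !v && (!b && p) = True
    !v = True
    !b && p = True
      !b = True
  (k -> !k) -> k = True
    k -> !k = False
      !k = False
Both conjuncts True, so the formula holds.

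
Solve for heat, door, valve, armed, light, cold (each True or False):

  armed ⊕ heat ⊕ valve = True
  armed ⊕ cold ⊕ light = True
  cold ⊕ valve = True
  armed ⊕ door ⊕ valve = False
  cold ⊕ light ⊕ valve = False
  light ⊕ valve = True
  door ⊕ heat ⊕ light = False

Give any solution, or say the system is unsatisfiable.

heat=F, door=T, valve=F, armed=T, light=T, cold=T

armed ⊕ heat ⊕ valve = T ⊕ F ⊕ F = True ✓
armed ⊕ cold ⊕ light = T ⊕ T ⊕ T = True ✓
cold ⊕ valve = T ⊕ F = True ✓
armed ⊕ door ⊕ valve = T ⊕ T ⊕ F = False ✓
cold ⊕ light ⊕ valve = T ⊕ T ⊕ F = False ✓
light ⊕ valve = T ⊕ F = True ✓
door ⊕ heat ⊕ light = T ⊕ F ⊕ T = False ✓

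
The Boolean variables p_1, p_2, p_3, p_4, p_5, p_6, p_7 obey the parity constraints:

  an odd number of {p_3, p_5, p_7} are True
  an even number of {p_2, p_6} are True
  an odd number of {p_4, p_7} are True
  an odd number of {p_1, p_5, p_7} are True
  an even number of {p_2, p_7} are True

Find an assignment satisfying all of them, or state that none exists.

p_1=F, p_2=T, p_3=F, p_4=F, p_5=F, p_6=T, p_7=T

{p_3, p_5, p_7}: 1 true → odd ✓
{p_2, p_6}: 2 true → even ✓
{p_4, p_7}: 1 true → odd ✓
{p_1, p_5, p_7}: 1 true → odd ✓
{p_2, p_7}: 2 true → even ✓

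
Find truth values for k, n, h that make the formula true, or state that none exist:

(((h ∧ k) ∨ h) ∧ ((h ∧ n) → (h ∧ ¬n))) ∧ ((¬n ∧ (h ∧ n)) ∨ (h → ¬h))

Unsatisfiable

Case h = True: the formula simplifies to (n → ¬n) ∧ (¬n ∧ n).
  n = True: the conjunct n → ¬n becomes True → ¬True = False.
  n = False: the conjunct n is False.
Case h = False: the conjunct (h ∧ k) ∨ h becomes (False ∧ k) ∨ False = False.
Both cases fail — unsatisfiable.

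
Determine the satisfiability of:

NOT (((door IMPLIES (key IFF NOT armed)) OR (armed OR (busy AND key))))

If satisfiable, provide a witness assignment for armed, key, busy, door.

armed: False; key: False; busy: True; door: True

  NOT (((door IMPLIES (key IFF NOT armed)) OR (armed OR (busy AND key)))) = True
    (door IMPLIES (key IFF NOT armed)) OR (armed OR (busy AND key)) = False
      door IMPLIES (key IFF NOT armed) = False
        key IFF NOT armed = False
          NOT armed = True
      armed OR (busy AND key) = False
        busy AND key = False
The formula evaluates to True.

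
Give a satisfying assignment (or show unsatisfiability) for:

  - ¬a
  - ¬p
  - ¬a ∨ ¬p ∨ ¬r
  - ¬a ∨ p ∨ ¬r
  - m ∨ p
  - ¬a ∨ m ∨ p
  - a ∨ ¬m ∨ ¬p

p = False; m = True; r = True; a = False

Unit clause (¬a) forces a = False.
Unit clause (¬p) forces p = False.
In (m ∨ p) only m is left, so m = True.
Set r = True.
Check each clause:
  (¬a): ¬a holds.
  (¬p): ¬p holds.
  (¬a ∨ ¬p ∨ ¬r): ¬a holds.
  (¬a ∨ p ∨ ¬r): ¬a holds.
  (m ∨ p): m holds.
  (¬a ∨ m ∨ p): ¬a holds.
  (a ∨ ¬m ∨ ¬p): ¬p holds.
All clauses satisfied.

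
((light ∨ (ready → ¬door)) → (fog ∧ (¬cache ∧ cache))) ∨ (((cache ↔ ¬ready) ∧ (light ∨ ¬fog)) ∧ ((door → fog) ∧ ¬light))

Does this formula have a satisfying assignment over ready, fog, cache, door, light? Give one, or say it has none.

ready = True; fog = True; cache = True; door = True; light = False

  ((light ∨ (ready → ¬door)) → (fog ∧ (¬cache ∧ cache))) ∨ (((cache ↔ ¬ready) ∧ (light ∨ ¬fog)) ∧ ((door → fog) ∧ ¬light)) = True
    (light ∨ (ready → ¬door)) → (fog ∧ (¬cache ∧ cache)) = True
      light ∨ (ready → ¬door) = False
        ready → ¬door = False
          ¬door = False
      fog ∧ (¬cache ∧ cache) = False
        ¬cache ∧ cache = False
          ¬cache = False
    ((cache ↔ ¬ready) ∧ (light ∨ ¬fog)) ∧ ((door → fog) ∧ ¬light) = False
      (cache ↔ ¬ready) ∧ (light ∨ ¬fog) = False
        cache ↔ ¬ready = False
          ¬ready = False
        light ∨ ¬fog = False
          ¬fog = False
      (door → fog) ∧ ¬light = True
        door → fog = True
        ¬light = True
The formula evaluates to True.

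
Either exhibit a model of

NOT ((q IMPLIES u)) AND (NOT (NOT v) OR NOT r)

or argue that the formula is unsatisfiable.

u = False, r = False, v = False, q = True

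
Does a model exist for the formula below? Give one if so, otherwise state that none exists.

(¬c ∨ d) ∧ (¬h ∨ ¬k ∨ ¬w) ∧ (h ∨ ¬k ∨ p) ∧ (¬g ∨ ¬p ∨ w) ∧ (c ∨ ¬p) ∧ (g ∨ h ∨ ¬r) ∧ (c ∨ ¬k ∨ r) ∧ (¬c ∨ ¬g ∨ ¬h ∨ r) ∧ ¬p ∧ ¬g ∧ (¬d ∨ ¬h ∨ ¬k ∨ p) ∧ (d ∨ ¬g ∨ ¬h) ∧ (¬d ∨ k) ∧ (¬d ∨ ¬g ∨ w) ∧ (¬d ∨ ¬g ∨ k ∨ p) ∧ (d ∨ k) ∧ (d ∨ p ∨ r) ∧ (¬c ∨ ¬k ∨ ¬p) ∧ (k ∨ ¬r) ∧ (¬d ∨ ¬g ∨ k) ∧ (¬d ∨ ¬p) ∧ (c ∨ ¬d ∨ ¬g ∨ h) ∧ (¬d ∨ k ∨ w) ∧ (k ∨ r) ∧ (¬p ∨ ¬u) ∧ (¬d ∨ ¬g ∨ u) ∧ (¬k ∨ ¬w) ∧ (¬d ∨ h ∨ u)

u: True; w: False; c: False; d: False; h: True; k: True; r: True; p: False; g: False

Unit clause (¬p) forces p = False.
Unit clause (¬g) forces g = False.
Set u = True.
Try w = True:
  (¬k ∨ ¬w) forces k = False.
  (¬d ∨ k) forces d = False.
  clause (d ∨ k) is falsified — backtrack.
So w = False.
Set c = False.
Try d = True:
  (¬d ∨ k) forces k = True.
  (h ∨ ¬k ∨ p) forces h = True.
  clause (¬d ∨ ¬h ∨ ¬k ∨ p) is falsified — backtrack.
So d = False.
  then (d ∨ k) forces k = True.
  then (d ∨ p ∨ r) forces r = True.
  then (h ∨ ¬k ∨ p) forces h = True.
All clauses satisfied.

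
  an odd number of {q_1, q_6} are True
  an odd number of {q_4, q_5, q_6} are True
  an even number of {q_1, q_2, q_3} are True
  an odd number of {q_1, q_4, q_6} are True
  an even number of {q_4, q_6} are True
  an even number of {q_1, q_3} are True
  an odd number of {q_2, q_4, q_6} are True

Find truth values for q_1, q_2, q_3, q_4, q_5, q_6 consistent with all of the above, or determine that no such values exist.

Adding constraints 3, 5, 6, 7 mod 2: every variable appears an even number of times on the left, so the left side is 0.
But the right sides sum to 1 (mod 2). 0 ≠ 1 — the system is inconsistent.

The formula is unsatisfiable.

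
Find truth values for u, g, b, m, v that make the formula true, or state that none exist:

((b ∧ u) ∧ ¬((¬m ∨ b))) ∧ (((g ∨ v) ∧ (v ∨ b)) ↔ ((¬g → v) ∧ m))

Case b = True: the conjunct ¬((¬m ∨ b)) becomes ¬((¬m ∨ True)) = False.
Case b = False: the conjunct b is False.
Both cases fail — unsatisfiable.

No satisfying assignment exists.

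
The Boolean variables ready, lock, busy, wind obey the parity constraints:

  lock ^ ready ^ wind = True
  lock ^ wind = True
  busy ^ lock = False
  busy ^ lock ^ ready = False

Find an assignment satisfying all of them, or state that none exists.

ready = False; lock = False; busy = False; wind = True

lock ^ ready ^ wind = F ^ F ^ T = True ✓
lock ^ wind = F ^ T = True ✓
busy ^ lock = F ^ F = False ✓
busy ^ lock ^ ready = F ^ F ^ F = False ✓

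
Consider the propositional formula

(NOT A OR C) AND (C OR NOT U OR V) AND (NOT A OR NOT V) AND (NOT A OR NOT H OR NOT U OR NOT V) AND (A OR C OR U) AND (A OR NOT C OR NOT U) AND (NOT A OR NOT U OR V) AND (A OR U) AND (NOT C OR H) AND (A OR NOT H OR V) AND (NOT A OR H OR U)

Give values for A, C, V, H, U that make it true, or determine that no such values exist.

Set A = False.
  then (A OR U) forces U = True.
  then (A OR NOT C OR NOT U) forces C = False.
  then (C OR NOT U OR V) forces V = True.
Set H = True.
All clauses satisfied.

A=F; C=F; V=T; H=T; U=T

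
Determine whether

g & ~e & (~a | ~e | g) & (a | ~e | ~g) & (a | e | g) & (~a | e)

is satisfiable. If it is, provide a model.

a = False, g = True, e = False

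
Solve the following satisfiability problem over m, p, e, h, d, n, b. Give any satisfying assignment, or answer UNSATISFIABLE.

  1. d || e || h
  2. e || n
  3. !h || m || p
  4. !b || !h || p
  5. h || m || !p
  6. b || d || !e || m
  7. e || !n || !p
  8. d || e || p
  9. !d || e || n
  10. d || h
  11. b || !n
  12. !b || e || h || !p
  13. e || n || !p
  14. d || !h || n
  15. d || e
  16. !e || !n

m=T, p=F, e=T, h=T, d=T, n=F, b=F

Set m = True.
Set p = False.
Set e = True.
  then (!e || !n) forces n = False.
Set h = True.
  then (!b || !h || p) forces b = False.
  then (d || !h || n) forces d = True.
All clauses satisfied.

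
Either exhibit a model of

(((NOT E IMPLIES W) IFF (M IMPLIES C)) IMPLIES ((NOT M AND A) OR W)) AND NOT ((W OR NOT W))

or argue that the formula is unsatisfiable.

The formula is unsatisfiable.

The conjunct NOT ((W OR NOT W)) is unsatisfiable on its own:
  W=F: evaluates to False.
  W=T: evaluates to False.
So the whole conjunction is unsatisfiable.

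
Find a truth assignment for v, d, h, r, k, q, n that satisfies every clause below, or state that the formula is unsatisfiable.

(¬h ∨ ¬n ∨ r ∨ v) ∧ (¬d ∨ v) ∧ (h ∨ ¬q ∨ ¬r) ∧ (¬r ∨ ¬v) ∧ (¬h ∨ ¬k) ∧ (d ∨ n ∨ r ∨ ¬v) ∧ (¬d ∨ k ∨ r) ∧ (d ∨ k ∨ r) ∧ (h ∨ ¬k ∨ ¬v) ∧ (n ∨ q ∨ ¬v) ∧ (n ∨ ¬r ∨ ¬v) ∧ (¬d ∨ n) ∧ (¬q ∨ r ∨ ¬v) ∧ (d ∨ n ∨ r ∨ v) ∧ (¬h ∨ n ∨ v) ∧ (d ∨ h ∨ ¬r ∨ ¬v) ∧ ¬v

v: False, d: False, h: True, r: True, k: False, q: True, n: True

Unit clause (¬v) forces v = False.
In (¬d ∨ v) only ¬d is left, so d = False.
Set h = True.
  then (¬h ∨ ¬k) forces k = False.
  then (d ∨ k ∨ r) forces r = True.
  then (¬h ∨ n ∨ v) forces n = True.
Set q = True.
All clauses satisfied.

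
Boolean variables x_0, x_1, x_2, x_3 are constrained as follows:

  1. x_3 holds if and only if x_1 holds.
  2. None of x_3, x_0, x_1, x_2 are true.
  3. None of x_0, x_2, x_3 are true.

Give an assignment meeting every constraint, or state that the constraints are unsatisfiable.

x_0 = False; x_1 = False; x_2 = False; x_3 = False

  (1) x_3=F, x_1=F — same ✓
  (2) {x_3, x_0, x_1, x_2}: 0 true — none ✓
  (3) {x_0, x_2, x_3}: 0 true — none ✓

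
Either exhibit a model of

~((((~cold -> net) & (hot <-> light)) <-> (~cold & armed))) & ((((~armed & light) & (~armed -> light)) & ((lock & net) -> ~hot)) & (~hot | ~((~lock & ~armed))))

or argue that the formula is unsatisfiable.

net=F, lock=T, hot=T, armed=F, light=T, cold=T

  ~((((~cold -> net) & (hot <-> light)) <-> (~cold & armed))) = True
    ((~cold -> net) & (hot <-> light)) <-> (~cold & armed) = False
      (~cold -> net) & (hot <-> light) = True
        ~cold -> net = True
          ~cold = False
        hot <-> light = True
      ~cold & armed = False
        ~cold = False
  (((~armed & light) & (~armed -> light)) & ((lock & net) -> ~hot)) & (~hot | ~((~lock & ~armed))) = True
    ((~armed & light) & (~armed -> light)) & ((lock & net) -> ~hot) = True
      (~armed & light) & (~armed -> light) = True
        ~armed & light = True
          ~armed = True
        ~armed -> light = True
          ~armed = True
      (lock & net) -> ~hot = True
        lock & net = False
        ~hot = False
    ~hot | ~((~lock & ~armed)) = True
      ~hot = False
      ~((~lock & ~armed)) = True
        ~lock & ~armed = False
          ~lock = False
          ~armed = True
Both conjuncts True, so the formula holds.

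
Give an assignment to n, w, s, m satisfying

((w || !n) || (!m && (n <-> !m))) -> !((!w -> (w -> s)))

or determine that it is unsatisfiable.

n = True; w = False; s = True; m = True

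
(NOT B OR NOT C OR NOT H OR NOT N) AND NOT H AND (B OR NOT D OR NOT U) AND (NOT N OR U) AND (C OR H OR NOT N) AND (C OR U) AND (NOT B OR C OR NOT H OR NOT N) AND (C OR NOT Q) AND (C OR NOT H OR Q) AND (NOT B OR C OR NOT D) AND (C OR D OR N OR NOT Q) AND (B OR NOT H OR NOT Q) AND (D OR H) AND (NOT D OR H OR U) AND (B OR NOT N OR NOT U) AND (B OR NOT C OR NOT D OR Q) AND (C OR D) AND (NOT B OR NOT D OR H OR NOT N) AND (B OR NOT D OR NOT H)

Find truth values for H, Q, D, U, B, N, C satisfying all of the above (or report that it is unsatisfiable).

Unit clause (NOT H) forces H = False.
In (D OR H) only D is left, so D = True.
In (NOT D OR H OR U) only U is left, so U = True.
In (B OR NOT D OR NOT U) only B is left, so B = True.
In (NOT B OR C OR NOT D) only C is left, so C = True.
In (NOT B OR NOT D OR H OR NOT N) only NOT N is left, so N = False.
Set Q = True.
All clauses satisfied.

H = False, Q = True, D = True, U = True, B = True, N = False, C = True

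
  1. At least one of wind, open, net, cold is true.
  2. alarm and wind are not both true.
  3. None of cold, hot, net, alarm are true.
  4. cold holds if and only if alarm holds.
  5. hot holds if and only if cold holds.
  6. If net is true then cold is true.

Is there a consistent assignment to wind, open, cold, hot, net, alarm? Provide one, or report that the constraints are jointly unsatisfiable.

wind=F; open=T; cold=F; hot=F; net=F; alarm=F

  (1) {wind, open, net, cold}: 1 true — at least one ✓
  (2) alarm=F, wind=F — not both ✓
  (3) {cold, hot, net, alarm}: 0 true — none ✓
  (4) cold=F, alarm=F — same ✓
  (5) hot=F, cold=F — same ✓
  (6) net=F ⇒ cold: vacuous ✓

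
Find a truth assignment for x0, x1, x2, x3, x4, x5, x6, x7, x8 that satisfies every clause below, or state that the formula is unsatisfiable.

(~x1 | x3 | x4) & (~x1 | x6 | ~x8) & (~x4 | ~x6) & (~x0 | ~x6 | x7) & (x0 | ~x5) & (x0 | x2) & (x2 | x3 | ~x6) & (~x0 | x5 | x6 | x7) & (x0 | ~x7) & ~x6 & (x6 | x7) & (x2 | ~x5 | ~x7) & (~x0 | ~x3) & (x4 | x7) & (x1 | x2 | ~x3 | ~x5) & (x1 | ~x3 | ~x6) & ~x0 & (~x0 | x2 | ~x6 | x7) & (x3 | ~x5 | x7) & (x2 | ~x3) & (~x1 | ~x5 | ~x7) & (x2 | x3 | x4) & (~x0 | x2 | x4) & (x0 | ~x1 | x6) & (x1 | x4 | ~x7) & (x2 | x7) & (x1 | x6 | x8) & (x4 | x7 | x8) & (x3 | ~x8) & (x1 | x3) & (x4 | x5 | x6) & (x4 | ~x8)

UNSATISFIABLE

Case x6 = True:
  Clause (~x6) is falsified — contradiction.
Case x6 = False:
  (x6 | x7) forces x7 = True.
  (x0 | ~x7) forces x0 = True.
  Clause (~x0) is falsified — contradiction.
Both cases fail, so the formula is unsatisfiable.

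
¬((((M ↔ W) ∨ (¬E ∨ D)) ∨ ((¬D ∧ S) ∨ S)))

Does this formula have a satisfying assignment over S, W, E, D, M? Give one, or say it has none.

S = False, W = False, E = True, D = False, M = True

  ¬((((M ↔ W) ∨ (¬E ∨ D)) ∨ ((¬D ∧ S) ∨ S))) = True
    ((M ↔ W) ∨ (¬E ∨ D)) ∨ ((¬D ∧ S) ∨ S) = False
      (M ↔ W) ∨ (¬E ∨ D) = False
        M ↔ W = False
        ¬E ∨ D = False
          ¬E = False
      (¬D ∧ S) ∨ S = False
        ¬D ∧ S = False
          ¬D = True
The formula evaluates to True.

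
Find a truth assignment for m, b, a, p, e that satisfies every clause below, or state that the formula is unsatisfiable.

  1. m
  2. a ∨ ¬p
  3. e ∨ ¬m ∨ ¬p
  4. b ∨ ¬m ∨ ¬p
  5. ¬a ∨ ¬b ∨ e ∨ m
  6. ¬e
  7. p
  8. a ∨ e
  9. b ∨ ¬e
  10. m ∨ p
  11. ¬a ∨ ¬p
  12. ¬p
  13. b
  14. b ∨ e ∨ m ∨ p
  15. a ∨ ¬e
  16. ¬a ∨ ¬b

Unsatisfiable — no assignment works.

Case p = True:
  Clause (¬p) is falsified — contradiction.
Case p = False:
  Clause (p) is falsified — contradiction.
Both cases fail, so the formula is unsatisfiable.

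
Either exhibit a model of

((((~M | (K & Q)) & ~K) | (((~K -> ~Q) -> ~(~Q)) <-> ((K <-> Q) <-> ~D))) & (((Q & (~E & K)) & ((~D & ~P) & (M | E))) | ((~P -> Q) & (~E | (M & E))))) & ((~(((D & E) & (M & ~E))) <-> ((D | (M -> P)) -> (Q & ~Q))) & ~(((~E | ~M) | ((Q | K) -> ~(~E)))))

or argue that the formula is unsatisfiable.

Unsatisfiable — no assignment works.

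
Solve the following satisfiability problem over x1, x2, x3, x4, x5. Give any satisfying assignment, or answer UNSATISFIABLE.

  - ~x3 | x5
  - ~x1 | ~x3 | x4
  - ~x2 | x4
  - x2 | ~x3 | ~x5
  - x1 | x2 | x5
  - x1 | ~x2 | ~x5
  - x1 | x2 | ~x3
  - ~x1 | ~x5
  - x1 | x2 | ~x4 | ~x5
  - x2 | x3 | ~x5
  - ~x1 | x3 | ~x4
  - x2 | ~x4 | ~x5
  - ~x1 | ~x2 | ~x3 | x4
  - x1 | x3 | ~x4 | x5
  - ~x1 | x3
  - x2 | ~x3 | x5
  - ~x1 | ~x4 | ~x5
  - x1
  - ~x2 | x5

Case x1 = True:
  (~x1 | ~x5) forces x5 = False.
  (~x3 | x5) forces x3 = False.
  Clause (~x1 | x3) is falsified — contradiction.
Case x1 = False:
  Clause (x1) is falsified — contradiction.
Both cases fail, so the formula is unsatisfiable.

Unsatisfiable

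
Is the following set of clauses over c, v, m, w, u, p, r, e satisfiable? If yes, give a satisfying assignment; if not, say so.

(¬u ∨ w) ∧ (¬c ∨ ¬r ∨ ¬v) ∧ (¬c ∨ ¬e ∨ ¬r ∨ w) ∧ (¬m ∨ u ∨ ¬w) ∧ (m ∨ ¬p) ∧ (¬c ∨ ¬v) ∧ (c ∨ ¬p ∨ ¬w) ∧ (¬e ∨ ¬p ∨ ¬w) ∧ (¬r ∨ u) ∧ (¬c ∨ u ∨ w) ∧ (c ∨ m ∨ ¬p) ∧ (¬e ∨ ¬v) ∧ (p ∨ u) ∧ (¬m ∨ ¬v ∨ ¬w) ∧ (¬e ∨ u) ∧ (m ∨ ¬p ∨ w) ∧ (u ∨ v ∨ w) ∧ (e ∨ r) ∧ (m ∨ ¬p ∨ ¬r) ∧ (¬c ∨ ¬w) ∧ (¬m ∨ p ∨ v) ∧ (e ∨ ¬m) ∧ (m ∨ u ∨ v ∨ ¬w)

c: False, v: False, m: False, w: True, u: True, p: False, r: True, e: False

Try c = True:
  (¬c ∨ ¬v) forces v = False.
  (¬c ∨ ¬w) forces w = False.
  (¬u ∨ w) forces u = False.
  clause (¬c ∨ u ∨ w) is falsified — backtrack.
So c = False.
Set v = False.
Try m = True:
  (¬m ∨ p ∨ v) forces p = True.
  (c ∨ ¬p ∨ ¬w) forces w = False.
  (¬u ∨ w) forces u = False.
  clause (u ∨ v ∨ w) is falsified — backtrack.
So m = False.
  then (m ∨ ¬p) forces p = False.
  then (p ∨ u) forces u = True.
  then (¬u ∨ w) forces w = True.
Set r = True.
Set e = False.
All clauses satisfied.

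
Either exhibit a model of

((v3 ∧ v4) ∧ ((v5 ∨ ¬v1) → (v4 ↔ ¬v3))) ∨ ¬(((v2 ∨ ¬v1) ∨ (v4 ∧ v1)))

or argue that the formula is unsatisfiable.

v1: True, v2: False, v3: False, v4: False, v5: False

  ((v3 ∧ v4) ∧ ((v5 ∨ ¬v1) → (v4 ↔ ¬v3))) ∨ ¬(((v2 ∨ ¬v1) ∨ (v4 ∧ v1))) = True
    (v3 ∧ v4) ∧ ((v5 ∨ ¬v1) → (v4 ↔ ¬v3)) = False
      v3 ∧ v4 = False
      (v5 ∨ ¬v1) → (v4 ↔ ¬v3) = True
        v5 ∨ ¬v1 = False
          ¬v1 = False
        v4 ↔ ¬v3 = False
          ¬v3 = True
    ¬(((v2 ∨ ¬v1) ∨ (v4 ∧ v1))) = True
      (v2 ∨ ¬v1) ∨ (v4 ∧ v1) = False
        v2 ∨ ¬v1 = False
          ¬v1 = False
        v4 ∧ v1 = False
The formula evaluates to True.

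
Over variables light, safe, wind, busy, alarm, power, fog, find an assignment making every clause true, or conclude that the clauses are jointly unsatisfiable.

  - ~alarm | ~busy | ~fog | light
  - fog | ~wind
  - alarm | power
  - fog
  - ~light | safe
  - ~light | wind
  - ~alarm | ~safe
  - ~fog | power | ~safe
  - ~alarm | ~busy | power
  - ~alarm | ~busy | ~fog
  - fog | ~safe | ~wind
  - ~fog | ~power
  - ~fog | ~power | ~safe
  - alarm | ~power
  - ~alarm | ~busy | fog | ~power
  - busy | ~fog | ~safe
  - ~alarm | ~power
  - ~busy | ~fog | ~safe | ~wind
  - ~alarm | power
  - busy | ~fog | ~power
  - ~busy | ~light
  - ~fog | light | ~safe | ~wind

Case power = True:
  (fog) forces fog = True.
  Clause (~fog | ~power) is falsified — contradiction.
Case power = False:
  (alarm | power) forces alarm = True.
  Clause (~alarm | power) is falsified — contradiction.
Both cases fail, so the formula is unsatisfiable.

UNSATISFIABLE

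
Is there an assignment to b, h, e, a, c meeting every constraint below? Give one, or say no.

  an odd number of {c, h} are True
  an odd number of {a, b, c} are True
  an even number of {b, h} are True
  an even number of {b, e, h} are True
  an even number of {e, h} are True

b=F, h=F, e=F, a=F, c=T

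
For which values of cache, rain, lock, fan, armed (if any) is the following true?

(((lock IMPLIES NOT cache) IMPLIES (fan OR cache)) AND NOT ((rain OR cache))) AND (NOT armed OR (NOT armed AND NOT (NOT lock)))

cache = False, rain = False, lock = True, fan = True, armed = False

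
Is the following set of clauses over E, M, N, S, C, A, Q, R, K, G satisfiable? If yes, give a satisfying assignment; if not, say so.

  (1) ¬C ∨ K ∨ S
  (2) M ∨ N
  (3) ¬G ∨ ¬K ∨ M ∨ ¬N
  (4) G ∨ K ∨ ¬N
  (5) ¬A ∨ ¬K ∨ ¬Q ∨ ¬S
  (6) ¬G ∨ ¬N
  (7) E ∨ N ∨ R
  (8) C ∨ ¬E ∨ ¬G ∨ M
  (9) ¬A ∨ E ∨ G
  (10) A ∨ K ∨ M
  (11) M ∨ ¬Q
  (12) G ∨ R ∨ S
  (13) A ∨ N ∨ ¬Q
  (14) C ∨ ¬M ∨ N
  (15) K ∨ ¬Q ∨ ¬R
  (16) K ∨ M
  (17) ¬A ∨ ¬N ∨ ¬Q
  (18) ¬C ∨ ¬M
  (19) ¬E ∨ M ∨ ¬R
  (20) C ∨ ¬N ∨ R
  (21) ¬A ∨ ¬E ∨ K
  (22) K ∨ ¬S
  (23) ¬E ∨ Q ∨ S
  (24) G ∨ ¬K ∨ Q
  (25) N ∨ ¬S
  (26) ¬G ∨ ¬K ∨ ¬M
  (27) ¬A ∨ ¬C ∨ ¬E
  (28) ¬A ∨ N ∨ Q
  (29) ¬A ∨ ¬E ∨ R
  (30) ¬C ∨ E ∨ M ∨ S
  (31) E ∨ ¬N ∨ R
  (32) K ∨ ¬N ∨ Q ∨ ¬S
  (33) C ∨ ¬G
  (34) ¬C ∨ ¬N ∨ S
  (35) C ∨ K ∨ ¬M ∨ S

Set E = True.
Try M = False:
  (M ∨ N) forces N = True.
  (¬G ∨ ¬N) forces G = False.
  (G ∨ K ∨ ¬N) forces K = True.
  (M ∨ ¬Q) forces Q = False.
  clause (G ∨ ¬K ∨ Q) is falsified — backtrack.
So M = True.
  then (¬C ∨ ¬M) forces C = False.
  then (C ∨ ¬G) forces G = False.
  then (C ∨ ¬M ∨ N) forces N = True.
  then (C ∨ ¬N ∨ R) forces R = True.
  then (G ∨ K ∨ ¬N) forces K = True.
  then (G ∨ ¬K ∨ Q) forces Q = True.
  then (¬A ∨ ¬N ∨ ¬Q) forces A = False.
Set S = True.
All clauses satisfied.

E: True; M: True; N: True; S: True; C: False; A: False; Q: True; R: True; K: True; G: False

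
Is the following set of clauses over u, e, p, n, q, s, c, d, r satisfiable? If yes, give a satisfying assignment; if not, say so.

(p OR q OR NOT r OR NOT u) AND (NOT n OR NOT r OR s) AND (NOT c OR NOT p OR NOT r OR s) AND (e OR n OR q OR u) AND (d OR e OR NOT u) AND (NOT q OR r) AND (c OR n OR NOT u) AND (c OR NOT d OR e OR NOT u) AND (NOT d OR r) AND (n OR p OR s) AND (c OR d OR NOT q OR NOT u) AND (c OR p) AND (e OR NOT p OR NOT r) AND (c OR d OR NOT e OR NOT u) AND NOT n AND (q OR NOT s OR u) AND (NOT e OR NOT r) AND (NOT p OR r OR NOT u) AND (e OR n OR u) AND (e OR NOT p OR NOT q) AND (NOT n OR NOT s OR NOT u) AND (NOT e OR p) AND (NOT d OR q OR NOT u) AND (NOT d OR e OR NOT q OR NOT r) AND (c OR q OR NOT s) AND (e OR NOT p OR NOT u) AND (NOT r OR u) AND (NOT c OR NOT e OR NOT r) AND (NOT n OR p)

u = False, e = True, p = True, n = False, q = False, s = False, c = False, d = False, r = False

Unit clause (NOT n) forces n = False.
Set u = False.
  then (e OR n OR u) forces e = True.
  then (NOT e OR p) forces p = True.
  then (NOT r OR u) forces r = False.
  then (NOT q OR r) forces q = False.
  then (NOT d OR r) forces d = False.
  then (q OR NOT s OR u) forces s = False.
Set c = False.
All clauses satisfied.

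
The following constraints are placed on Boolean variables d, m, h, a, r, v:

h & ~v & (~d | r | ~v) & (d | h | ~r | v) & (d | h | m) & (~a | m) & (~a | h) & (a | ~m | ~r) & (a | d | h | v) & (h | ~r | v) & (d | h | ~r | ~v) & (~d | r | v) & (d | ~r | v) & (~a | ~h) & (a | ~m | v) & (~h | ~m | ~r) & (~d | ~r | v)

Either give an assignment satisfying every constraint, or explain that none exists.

d: False, m: False, h: True, a: False, r: False, v: False

Unit clause (h) forces h = True.
Unit clause (~v) forces v = False.
In (~a | ~h) only ~a is left, so a = False.
In (a | ~m | v) only ~m is left, so m = False.
Set d = False.
  then (d | ~r | v) forces r = False.
All clauses satisfied.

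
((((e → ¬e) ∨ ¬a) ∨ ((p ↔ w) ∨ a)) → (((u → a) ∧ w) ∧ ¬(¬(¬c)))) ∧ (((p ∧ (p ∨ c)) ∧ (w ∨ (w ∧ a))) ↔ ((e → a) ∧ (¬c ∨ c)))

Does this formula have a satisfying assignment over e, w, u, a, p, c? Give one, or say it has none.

e=F, w=T, u=F, a=F, p=T, c=F

  (((e → ¬e) ∨ ¬a) ∨ ((p ↔ w) ∨ a)) → (((u → a) ∧ w) ∧ ¬(¬(¬c))) = True
    ((e → ¬e) ∨ ¬a) ∨ ((p ↔ w) ∨ a) = True
      (e → ¬e) ∨ ¬a = True
        e → ¬e = True
          ¬e = True
        ¬a = True
      (p ↔ w) ∨ a = True
        p ↔ w = True
    ((u → a) ∧ w) ∧ ¬(¬(¬c)) = True
      (u → a) ∧ w = True
        u → a = True
      ¬(¬(¬c)) = True
        ¬(¬c) = False
          ¬c = True
  ((p ∧ (p ∨ c)) ∧ (w ∨ (w ∧ a))) ↔ ((e → a) ∧ (¬c ∨ c)) = True
    (p ∧ (p ∨ c)) ∧ (w ∨ (w ∧ a)) = True
      p ∧ (p ∨ c) = True
        p ∨ c = True
      w ∨ (w ∧ a) = True
        w ∧ a = False
    (e → a) ∧ (¬c ∨ c) = True
      e → a = True
      ¬c ∨ c = True
        ¬c = True
Both conjuncts True, so the formula holds.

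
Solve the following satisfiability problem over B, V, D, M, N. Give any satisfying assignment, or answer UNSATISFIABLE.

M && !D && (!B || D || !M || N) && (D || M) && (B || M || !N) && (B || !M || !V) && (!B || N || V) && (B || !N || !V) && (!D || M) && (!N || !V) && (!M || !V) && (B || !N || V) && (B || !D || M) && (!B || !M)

B=F; V=F; D=F; M=T; N=F

Unit clause (M) forces M = True.
Unit clause (!D) forces D = False.
In (!M || !V) only !V is left, so V = False.
In (!B || !M) only !B is left, so B = False.
In (B || !N || V) only !N is left, so N = False.
All clauses satisfied.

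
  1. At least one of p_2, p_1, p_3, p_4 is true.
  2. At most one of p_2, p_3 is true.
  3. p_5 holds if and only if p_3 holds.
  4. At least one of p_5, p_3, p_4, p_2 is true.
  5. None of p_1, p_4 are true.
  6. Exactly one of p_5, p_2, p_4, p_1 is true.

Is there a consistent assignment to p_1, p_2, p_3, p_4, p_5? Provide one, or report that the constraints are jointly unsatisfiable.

p_1=F, p_2=F, p_3=T, p_4=F, p_5=T

  (1) {p_2, p_1, p_3, p_4}: 1 true — at least one ✓
  (2) {p_2, p_3}: 1 true — at most one ✓
  (3) p_5=T, p_3=T — same ✓
  (4) {p_5, p_3, p_4, p_2}: 2 true — at least one ✓
  (5) {p_1, p_4}: 0 true — none ✓
  (6) {p_5, p_2, p_4, p_1}: 1 true — exactly one ✓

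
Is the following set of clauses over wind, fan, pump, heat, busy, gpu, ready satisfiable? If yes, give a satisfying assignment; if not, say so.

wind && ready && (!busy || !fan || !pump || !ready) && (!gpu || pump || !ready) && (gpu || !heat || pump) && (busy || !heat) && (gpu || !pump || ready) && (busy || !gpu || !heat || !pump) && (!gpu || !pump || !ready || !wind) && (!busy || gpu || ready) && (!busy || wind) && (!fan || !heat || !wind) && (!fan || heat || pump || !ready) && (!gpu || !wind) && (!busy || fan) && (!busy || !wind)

wind = True, fan = False, pump = True, heat = False, busy = False, gpu = False, ready = True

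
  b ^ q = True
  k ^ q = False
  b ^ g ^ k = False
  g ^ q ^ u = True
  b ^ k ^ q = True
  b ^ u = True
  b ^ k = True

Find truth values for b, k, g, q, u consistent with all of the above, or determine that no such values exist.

b = True, k = False, g = True, q = False, u = False

b ^ q = T ^ F = True ✓
k ^ q = F ^ F = False ✓
b ^ g ^ k = T ^ T ^ F = False ✓
g ^ q ^ u = T ^ F ^ F = True ✓
b ^ k ^ q = T ^ F ^ F = True ✓
b ^ u = T ^ F = True ✓
b ^ k = T ^ F = True ✓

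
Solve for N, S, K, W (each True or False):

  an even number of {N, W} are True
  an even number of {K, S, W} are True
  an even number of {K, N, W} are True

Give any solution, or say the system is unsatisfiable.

N = False; S = False; K = False; W = False

{N, W}: 0 true → even ✓
{K, S, W}: 0 true → even ✓
{K, N, W}: 0 true → even ✓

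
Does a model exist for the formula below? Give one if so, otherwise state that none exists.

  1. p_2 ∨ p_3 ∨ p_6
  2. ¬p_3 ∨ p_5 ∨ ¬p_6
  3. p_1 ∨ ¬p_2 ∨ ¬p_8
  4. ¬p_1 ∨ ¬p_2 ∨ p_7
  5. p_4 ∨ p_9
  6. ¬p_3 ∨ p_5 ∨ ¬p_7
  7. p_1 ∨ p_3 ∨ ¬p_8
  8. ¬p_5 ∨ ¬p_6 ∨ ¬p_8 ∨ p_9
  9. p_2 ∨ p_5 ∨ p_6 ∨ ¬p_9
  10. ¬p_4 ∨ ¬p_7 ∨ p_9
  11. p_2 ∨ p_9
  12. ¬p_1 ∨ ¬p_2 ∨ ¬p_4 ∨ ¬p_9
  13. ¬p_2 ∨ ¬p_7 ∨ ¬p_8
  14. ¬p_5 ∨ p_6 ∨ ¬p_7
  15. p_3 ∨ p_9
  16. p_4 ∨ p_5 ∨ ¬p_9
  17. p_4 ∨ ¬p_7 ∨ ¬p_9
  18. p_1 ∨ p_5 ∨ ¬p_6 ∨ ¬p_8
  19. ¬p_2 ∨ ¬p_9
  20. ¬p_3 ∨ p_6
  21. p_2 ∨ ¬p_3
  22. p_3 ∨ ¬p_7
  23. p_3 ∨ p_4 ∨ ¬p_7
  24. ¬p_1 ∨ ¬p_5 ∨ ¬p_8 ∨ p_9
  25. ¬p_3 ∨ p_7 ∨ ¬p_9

Set p_1 = False.
Set p_2 = False.
  then (p_2 ∨ p_9) forces p_9 = True.
  then (p_2 ∨ ¬p_3) forces p_3 = False.
  then (p_3 ∨ ¬p_7) forces p_7 = False.
  then (p_2 ∨ p_3 ∨ p_6) forces p_6 = True.
  then (p_1 ∨ p_3 ∨ ¬p_8) forces p_8 = False.
Set p_4 = True.
Set p_5 = True.
All clauses satisfied.

p_1: False; p_2: False; p_3: False; p_4: True; p_5: True; p_6: True; p_7: False; p_8: False; p_9: True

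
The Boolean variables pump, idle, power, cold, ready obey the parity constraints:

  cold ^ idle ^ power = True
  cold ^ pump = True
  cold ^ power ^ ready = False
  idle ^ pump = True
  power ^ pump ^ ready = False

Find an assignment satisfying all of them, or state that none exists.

The formula is unsatisfiable.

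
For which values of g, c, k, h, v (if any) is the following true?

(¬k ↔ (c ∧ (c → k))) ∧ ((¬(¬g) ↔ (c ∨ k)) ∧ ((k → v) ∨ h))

g: True, c: False, k: True, h: False, v: True

  ¬k ↔ (c ∧ (c → k)) = True
    ¬k = False
    c ∧ (c → k) = False
      c → k = True
  (¬(¬g) ↔ (c ∨ k)) ∧ ((k → v) ∨ h) = True
    ¬(¬g) ↔ (c ∨ k) = True
      ¬(¬g) = True
        ¬g = False
      c ∨ k = True
    (k → v) ∨ h = True
      k → v = True
Both conjuncts True, so the formula holds.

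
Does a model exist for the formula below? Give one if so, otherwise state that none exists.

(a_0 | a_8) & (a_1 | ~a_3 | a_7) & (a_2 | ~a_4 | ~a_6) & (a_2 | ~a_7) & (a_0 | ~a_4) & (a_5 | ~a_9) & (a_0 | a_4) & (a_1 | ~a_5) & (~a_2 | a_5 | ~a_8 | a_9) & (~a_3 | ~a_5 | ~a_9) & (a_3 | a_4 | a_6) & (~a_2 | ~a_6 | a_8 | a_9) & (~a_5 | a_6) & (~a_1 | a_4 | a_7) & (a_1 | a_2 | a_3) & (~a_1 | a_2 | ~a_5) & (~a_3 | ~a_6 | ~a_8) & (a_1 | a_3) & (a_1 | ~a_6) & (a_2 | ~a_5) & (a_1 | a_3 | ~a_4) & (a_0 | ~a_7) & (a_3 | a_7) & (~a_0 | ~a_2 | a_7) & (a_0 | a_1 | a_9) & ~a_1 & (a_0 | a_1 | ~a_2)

a_0 = True, a_1 = False, a_2 = True, a_3 = True, a_4 = True, a_5 = False, a_6 = False, a_7 = True, a_8 = False, a_9 = False

Unit clause (~a_1) forces a_1 = False.
In (a_1 | ~a_5) only ~a_5 is left, so a_5 = False.
In (a_1 | a_3) only a_3 is left, so a_3 = True.
In (a_1 | ~a_6) only ~a_6 is left, so a_6 = False.
In (a_1 | ~a_3 | a_7) only a_7 is left, so a_7 = True.
In (a_2 | ~a_7) only a_2 is left, so a_2 = True.
In (a_5 | ~a_9) only ~a_9 is left, so a_9 = False.
In (~a_2 | a_5 | ~a_8 | a_9) only ~a_8 is left, so a_8 = False.
In (a_0 | ~a_7) only a_0 is left, so a_0 = True.
Set a_4 = True.
All clauses satisfied.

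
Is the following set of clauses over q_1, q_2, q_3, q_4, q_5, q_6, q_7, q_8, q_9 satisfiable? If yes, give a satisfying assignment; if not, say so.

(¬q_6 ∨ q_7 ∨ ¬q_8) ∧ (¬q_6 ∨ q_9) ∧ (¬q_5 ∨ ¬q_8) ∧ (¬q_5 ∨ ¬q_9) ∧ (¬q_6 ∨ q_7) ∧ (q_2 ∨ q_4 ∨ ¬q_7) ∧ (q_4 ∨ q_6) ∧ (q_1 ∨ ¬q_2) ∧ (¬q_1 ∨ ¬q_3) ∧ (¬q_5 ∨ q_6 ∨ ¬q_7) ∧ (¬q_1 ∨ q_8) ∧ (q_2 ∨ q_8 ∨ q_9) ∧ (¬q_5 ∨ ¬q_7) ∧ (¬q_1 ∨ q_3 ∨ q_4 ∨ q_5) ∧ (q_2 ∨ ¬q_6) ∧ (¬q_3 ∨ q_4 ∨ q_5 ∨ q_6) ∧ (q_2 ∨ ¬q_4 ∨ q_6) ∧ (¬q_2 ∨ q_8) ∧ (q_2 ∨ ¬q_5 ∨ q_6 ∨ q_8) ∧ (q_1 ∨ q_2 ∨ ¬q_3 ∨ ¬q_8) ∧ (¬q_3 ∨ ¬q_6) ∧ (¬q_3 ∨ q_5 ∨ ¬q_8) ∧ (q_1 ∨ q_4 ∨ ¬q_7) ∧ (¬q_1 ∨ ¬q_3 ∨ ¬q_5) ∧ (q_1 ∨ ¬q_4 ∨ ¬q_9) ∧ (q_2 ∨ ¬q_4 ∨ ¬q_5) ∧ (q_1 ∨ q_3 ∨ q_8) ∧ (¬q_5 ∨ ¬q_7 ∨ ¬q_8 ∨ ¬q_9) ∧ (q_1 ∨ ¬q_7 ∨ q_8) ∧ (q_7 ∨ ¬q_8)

Try q_1 = False:
  (q_1 ∨ ¬q_2) forces q_2 = False.
  (q_2 ∨ ¬q_6) forces q_6 = False.
  (q_4 ∨ q_6) forces q_4 = True.
  clause (q_2 ∨ ¬q_4 ∨ q_6) is falsified — backtrack.
So q_1 = True.
  then (¬q_1 ∨ ¬q_3) forces q_3 = False.
  then (¬q_1 ∨ q_8) forces q_8 = True.
  then (q_7 ∨ ¬q_8) forces q_7 = True.
  then (¬q_5 ∨ ¬q_8) forces q_5 = False.
  then (¬q_1 ∨ q_3 ∨ q_4 ∨ q_5) forces q_4 = True.
Try q_2 = False:
  (q_2 ∨ ¬q_6) forces q_6 = False.
  clause (q_2 ∨ ¬q_4 ∨ q_6) is falsified — backtrack.
So q_2 = True.
Set q_6 = False.
Set q_9 = True.
All clauses satisfied.

q_1 = True; q_2 = True; q_3 = False; q_4 = True; q_5 = False; q_6 = False; q_7 = True; q_8 = True; q_9 = True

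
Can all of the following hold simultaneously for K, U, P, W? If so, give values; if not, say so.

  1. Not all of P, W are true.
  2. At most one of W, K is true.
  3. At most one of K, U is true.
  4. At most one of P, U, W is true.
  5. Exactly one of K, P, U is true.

K = False, U = False, P = True, W = False

  (1) {P, W}: 1/2 true — not all ✓
  (2) {W, K}: 0 true — at most one ✓
  (3) {K, U}: 0 true — at most one ✓
  (4) {P, U, W}: 1 true — at most one ✓
  (5) {K, P, U}: 1 true — exactly one ✓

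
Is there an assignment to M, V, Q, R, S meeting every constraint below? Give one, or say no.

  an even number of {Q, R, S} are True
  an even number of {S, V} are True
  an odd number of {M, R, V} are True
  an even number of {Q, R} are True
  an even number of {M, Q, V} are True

Adding constraints 3, 4, 5 mod 2: every variable appears an even number of times on the left, so the left side is 0.
But the right sides sum to 1 (mod 2). 0 ≠ 1 — the system is inconsistent.

The formula is unsatisfiable.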